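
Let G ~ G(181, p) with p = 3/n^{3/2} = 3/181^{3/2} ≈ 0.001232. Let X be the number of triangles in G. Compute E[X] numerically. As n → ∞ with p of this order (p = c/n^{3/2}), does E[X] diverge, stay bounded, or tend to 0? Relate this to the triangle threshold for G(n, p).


Number of potential triangles: C(181, 3) = 971970.
Each occurs with probability p³ ≈ (0.001232)³ ≈ 1.8698647e-09.
By linearity: E[X] = C(181, 3)·p³ ≈ 971970 · 1.8698647e-09 ≈ 0.00182.
Since α = 3/2 > 1, p = c/n^{3/2} = o(1/n) is below the triangle threshold p ~ 1/n. Asymptotically E[X] ~ (c³/6)·n^{3(1−α)} = (3³/6)·n^{-1.5} → 0, so by Markov's inequality G has no triangles w.h.p.

E[X] ≈ 0.00182; in regime p = Θ(1/n^{3/2}) E[X] tends to 0 (below the triangle threshold p ~ 1/n).


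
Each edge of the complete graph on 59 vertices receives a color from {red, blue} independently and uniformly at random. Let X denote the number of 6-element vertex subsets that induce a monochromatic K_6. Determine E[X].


Let X = Σ_S X_S over the C(59, 6) = 45057474 subsets S of size 6, where X_S = 1 if the K_6 on S is monochromatic.
For a fixed S, the K_6 on S has C(6, 2) = 15 edges. P[all 15 edges red] = (1/2)^15, and likewise for blue, so P[monochromatic] = 2·(1/2)^15 = 2^{1 − 15} = 1/16384.
By linearity: E[X] = C(59, 6) · 2^{1 − 15} = 45057474 · 1/16384 = 22528737/8192.
Numerically: E[X] ≈ 2750.08997.

E[X] = C(59,6)·2^(1−C(6,2)) = 22528737/8192 ≈ 2750.08997.


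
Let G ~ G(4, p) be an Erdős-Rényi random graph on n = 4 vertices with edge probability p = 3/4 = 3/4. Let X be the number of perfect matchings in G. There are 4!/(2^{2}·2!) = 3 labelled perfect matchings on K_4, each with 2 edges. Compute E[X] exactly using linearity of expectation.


K_4 has 4!/(2^{2}·2!) = 3 labelled perfect matchings.
For each such perfect matching H, let X_H = 1 if all 2 edges of H are present in G. Then P[X_H = 1] = p^{2} = (3/4)^{2} = 9/16.
Summing the indicators: E[X] = Σ_H E[X_H] = 3 · p^{2} = 3 · 9/16 = 27/16.
Numerically: E[X] ≈ 1.6875.

E[X] = 3 · (3/4)^{2} = 27/16 ≈ 1.6875.


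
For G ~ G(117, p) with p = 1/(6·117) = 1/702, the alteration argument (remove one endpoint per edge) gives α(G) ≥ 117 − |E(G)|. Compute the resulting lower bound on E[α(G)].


E[|E(G)|] = C(117, 2)·p = 6786 · (1/702) = 29/3.
E[α(G)] ≥ n − E[|E(G)|] = 117 − 29/3 = 322/3.
Numerically: ≈ 107.33333.
(This is only a lower bound; the true E[α(G)] may be larger.)

E[α(G)] ≥ 322/3 ≈ 107.33333.


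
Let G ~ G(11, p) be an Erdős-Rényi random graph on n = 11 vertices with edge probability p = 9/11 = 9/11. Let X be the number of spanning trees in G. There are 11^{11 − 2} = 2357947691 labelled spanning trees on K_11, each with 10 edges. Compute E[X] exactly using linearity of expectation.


K_11 has 11^{11 − 2} = 2357947691 labelled spanning trees.
For each such spanning tree H, let X_H = 1 if all 10 edges of H are present in G. Then P[X_H = 1] = p^{10} = (9/11)^{10} = 3486784401/25937424601.
Summing the indicators: E[X] = Σ_H E[X_H] = 2357947691 · p^{10} = 2357947691 · 3486784401/25937424601 = 3486784401/11.
Numerically: E[X] ≈ 3.1698e+08.

E[X] = 2357947691 · (9/11)^{10} = 3486784401/11 ≈ 3.1698e+08.


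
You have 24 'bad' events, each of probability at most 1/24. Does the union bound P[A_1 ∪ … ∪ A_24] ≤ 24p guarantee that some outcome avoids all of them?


Union bound: P[∪_{i=1}^{24} A_i] ≤ Σ_i P[A_i] ≤ 24·p = 24·(1/24) = 1.
Numerically: 1 ≈ 1.000.
Is 1 < 1? NO.
Since the bound 1 is ≥ 1, the union bound is uninformative here; it does NOT by itself certify existence.

24·p = 1 ≈ 1.000; existence NOT certified by the union bound.


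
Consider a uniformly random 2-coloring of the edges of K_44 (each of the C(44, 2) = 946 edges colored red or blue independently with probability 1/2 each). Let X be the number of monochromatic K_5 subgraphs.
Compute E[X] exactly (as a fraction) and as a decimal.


Let X = Σ_S X_S over the C(44, 5) = 1086008 subsets S of size 5, where X_S = 1 if the K_5 on S is monochromatic.
For a fixed S, the K_5 on S has C(5, 2) = 10 edges. P[all 10 edges red] = (1/2)^10, and likewise for blue, so P[monochromatic] = 2·(1/2)^10 = 2^{1 − 10} = 1/512.
By linearity of expectation: E[X] = C(44, 5) · 2^{1 − 10} = 1086008 · 1/512 = 135751/64.
Numerically: E[X] ≈ 2121.10938.

E[X] = C(44,5)·2^(1−C(5,2)) = 135751/64 ≈ 2121.10938.


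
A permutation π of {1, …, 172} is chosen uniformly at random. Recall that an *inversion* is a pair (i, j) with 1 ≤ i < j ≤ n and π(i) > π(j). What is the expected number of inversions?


Write X = Σ X_I over the C(172, 2) = 14706 pairs i < j, with X_I the indicator of one inversion.
There are 14706 indicators.
For each fixed pair i < j, the values π(i) and π(j) are two distinct elements of {1, …, 172} in uniformly random order; by symmetry P[π(i) > π(j)] = 1/2.
By linearity: E[X] = 14706 · (1/2) = C(172, 2) · (1/2) = 14706/2 = 7353 ≈ 7353.0000.

E[X] = 7353 = 7353.0000.


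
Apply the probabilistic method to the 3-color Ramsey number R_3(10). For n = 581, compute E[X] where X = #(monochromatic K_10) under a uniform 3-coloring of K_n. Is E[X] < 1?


E[X] = C(581, 10) · 3^{1 − 45} = 1117316416086113363120 · 3^{−44} = 1117316416086113363120/984770902183611232881.
As a reduced fraction: E[X] = 1117316416086113363120/984770902183611232881 ≈ 1.1346.
Is E[X] < 1? NO.
Since E[X] ≥ 1, the first-moment bound is inconclusive at n = 581; it does NOT by itself certify R_3(10) > 581.

E[X] = 1117316416086113363120/984770902183611232881 ≈ 1.1346; E[X] ≥ 1; first-moment method inconclusive here.


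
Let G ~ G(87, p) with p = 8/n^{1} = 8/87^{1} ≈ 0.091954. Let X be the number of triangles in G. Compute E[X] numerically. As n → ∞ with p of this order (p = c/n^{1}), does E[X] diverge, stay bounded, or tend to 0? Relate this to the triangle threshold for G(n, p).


Number of potential triangles: C(87, 3) = 105995.
Each occurs with probability p³ ≈ (0.091954)³ ≈ 7.77521135e-04.
By linearity: E[X] = C(87, 3)·p³ ≈ 105995 · 7.77521135e-04 ≈ 82.413353.
Here α = 1, so p = 8/n is exactly at the triangle threshold p ~ 1/n. Asymptotically E[X] → c³/6 = 8³/6 = 256/3 ≈ 85.333333, a bounded constant. In this regime the triangle count is asymptotically Poisson(c³/6).

E[X] ≈ 82.413353; in regime p = Θ(1/n^{1}) E[X] stays bounded (at the triangle threshold p ~ 1/n).


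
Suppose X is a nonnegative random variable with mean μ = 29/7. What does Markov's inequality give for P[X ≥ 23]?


μ = E[X] = 29/7, a = 23.
Markov: P[X ≥ 23] ≤ μ/a = (29/7)/23 = 29/161.
Numerically: ≈ 0.180.
(Since a = 23 > μ = 4.143, the bound 29/161 is < 1 and informative.)

P[X ≥ 23] ≤ 29/161 ≈ 0.180.


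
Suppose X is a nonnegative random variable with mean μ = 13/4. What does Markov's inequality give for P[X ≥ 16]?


μ = E[X] = 13/4, a = 16.
Markov: P[X ≥ 16] ≤ μ/a = (13/4)/16 = 13/64.
Numerically: ≈ 0.203.
(Since a = 16 > μ = 3.250, the bound 13/64 is < 1 and informative.)

P[X ≥ 16] ≤ 13/64 ≈ 0.203.


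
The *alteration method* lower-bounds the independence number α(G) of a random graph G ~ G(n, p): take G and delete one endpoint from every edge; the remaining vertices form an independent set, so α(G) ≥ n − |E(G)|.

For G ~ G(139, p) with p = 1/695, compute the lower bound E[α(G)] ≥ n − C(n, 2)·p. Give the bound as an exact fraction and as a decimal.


E[|E(G)|] = C(139, 2)·p = 9591 · (1/695) = 69/5.
E[α(G)] ≥ n − E[|E(G)|] = 139 − 69/5 = 626/5.
Numerically: ≈ 125.200.
(This is only a lower bound; the true E[α(G)] may be larger.)

E[α(G)] ≥ 626/5 ≈ 125.200.


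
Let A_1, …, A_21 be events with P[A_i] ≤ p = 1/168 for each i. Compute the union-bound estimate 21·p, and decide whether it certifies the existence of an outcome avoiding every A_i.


Union bound: P[∪_{i=1}^{21} A_i] ≤ Σ_i P[A_i] ≤ 21·p = 21·(1/168) = 1/8.
Numerically: 1/8 ≈ 0.1250000.
Is 1/8 < 1? YES.
Since P[∪ A_i] ≤ 1/8 < 1, the complement has P[∩ A_i^c] ≥ 1 − 1/8 = 7/8 > 0, so some outcome avoids every A_i.

21·p = 1/8 ≈ 0.1250000; existence CERTIFIED by the union bound.


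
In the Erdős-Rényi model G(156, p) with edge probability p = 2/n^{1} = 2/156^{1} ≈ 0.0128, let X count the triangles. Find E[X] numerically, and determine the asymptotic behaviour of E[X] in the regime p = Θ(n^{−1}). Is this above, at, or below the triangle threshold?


Number of potential triangles: C(156, 3) = 620620.
Each occurs with probability p³ ≈ (0.0128)³ ≈ 2.10725e-06.
By linearity: E[X] = C(156, 3)·p³ ≈ 620620 · 2.10725e-06 ≈ 1.308.
Here α = 1, so p = 2/n is exactly at the triangle threshold p ~ 1/n. Asymptotically E[X] → c³/6 = 2³/6 = 4/3 ≈ 1.333, a bounded constant. In this regime the triangle count is asymptotically Poisson(c³/6).

E[X] ≈ 1.308; in regime p = Θ(1/n^{1}) E[X] stays bounded (at the triangle threshold p ~ 1/n).


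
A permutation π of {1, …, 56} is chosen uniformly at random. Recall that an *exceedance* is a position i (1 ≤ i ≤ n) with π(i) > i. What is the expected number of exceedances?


Write X = Σ_{i=1}^{56} X_i, where X_i = 1_{π(i) > i}.
For each fixed i, π(i) is uniform over {1, …, 56} (marginal of a uniform permutation), so P[π(i) > i] = (n − i)/n. Summing: Σ_{i=1}^{56} (n − i)/n = (0 + 1 + … + 55)/56 = 56(56 − 1)/(2·56) = (56 − 1)/2.
Hence E[X] = Σ_{i=1}^{56} (56 − i)/56 = 55/2 ≈ 27.500000.

E[X] = 55/2 = 27.500000.


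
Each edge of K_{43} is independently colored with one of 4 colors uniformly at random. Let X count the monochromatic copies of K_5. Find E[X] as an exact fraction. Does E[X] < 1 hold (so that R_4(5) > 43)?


E[X] = C(43, 5) · 4^{1 − 10} = 962598 · 4^{−9} = 962598/262144.
As a reduced fraction: E[X] = 481299/131072 ≈ 3.67202.
Is E[X] < 1? NO.
Since E[X] ≥ 1, the first-moment bound is inconclusive at n = 43; it does NOT by itself certify R_4(5) > 43.

E[X] = 481299/131072 ≈ 3.67202; E[X] ≥ 1; first-moment method inconclusive here.


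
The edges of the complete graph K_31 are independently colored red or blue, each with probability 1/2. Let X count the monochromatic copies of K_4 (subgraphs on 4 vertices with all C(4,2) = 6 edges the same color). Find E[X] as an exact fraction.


Let X = Σ_S X_S over the C(31, 4) = 31465 subsets S of size 4, where X_S = 1 if the K_4 on S is monochromatic.
For a fixed S, the K_4 on S has C(4, 2) = 6 edges. P[all 6 edges red] = (1/2)^6, and likewise for blue, so P[monochromatic] = 2·(1/2)^6 = 2^{1 − 6} = 1/32.
By linearity: E[X] = C(31, 4) · 2^{1 − 6} = 31465 · 1/32 = 31465/32.
Numerically: E[X] ≈ 983.28125.

E[X] = C(31,4)·2^(1−C(4,2)) = 31465/32 ≈ 983.28125.


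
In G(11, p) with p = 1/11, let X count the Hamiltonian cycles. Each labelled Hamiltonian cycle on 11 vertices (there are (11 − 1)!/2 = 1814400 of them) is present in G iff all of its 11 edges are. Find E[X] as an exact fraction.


K_11 has (11 − 1)!/2 = 1814400 labelled Hamiltonian cycles.
For each such Hamiltonian cycle H, let X_H = 1 if all 11 edges of H are present in G. Then P[X_H = 1] = p^{11} = (1/11)^{11} = 1/285311670611.
By linearity: E[X] = Σ_H E[X_H] = 1814400 · p^{11} = 1814400 · 1/285311670611 = 1814400/285311670611.
Numerically: E[X] ≈ 6.3594e-06.

E[X] = 1814400 · (1/11)^{11} = 1814400/285311670611 ≈ 6.3594e-06.


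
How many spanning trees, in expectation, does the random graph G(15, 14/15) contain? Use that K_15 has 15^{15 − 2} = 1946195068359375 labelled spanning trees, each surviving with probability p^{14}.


K_15 has 15^{15 − 2} = 1946195068359375 labelled spanning trees.
For each such spanning tree H, let X_H = 1 if all 14 edges of H are present in G. Then P[X_H = 1] = p^{14} = (14/15)^{14} = 11112006825558016/29192926025390625.
Summing the indicators: E[X] = Σ_H E[X_H] = 1946195068359375 · p^{14} = 1946195068359375 · 11112006825558016/29192926025390625 = 11112006825558016/15.
Numerically: E[X] ≈ 7.408e+14.

E[X] = 1946195068359375 · (14/15)^{14} = 11112006825558016/15 ≈ 7.408e+14.


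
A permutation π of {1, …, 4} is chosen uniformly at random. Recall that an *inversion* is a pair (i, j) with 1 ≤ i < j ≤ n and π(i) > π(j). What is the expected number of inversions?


Write X = Σ X_I over the C(4, 2) = 6 pairs i < j, with X_I the indicator of one inversion.
There are 6 indicators.
For each fixed pair i < j, the values π(i) and π(j) are two distinct elements of {1, …, 4} in uniformly random order; by symmetry P[π(i) > π(j)] = 1/2.
By linearity: E[X] = 6 · (1/2) = C(4, 2) · (1/2) = 6/2 = 3 ≈ 3.0000.

E[X] = 3 = 3.0000.


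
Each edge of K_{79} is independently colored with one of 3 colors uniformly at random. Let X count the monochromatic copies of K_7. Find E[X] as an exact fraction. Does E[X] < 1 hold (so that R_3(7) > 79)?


E[X] = C(79, 7) · 3^{1 − 21} = 2898753715 · 3^{−20} = 2898753715/3486784401.
As a reduced fraction: E[X] = 2898753715/3486784401 ≈ 0.8313544.
Is E[X] < 1? YES.
Since E[X] < 1, there exists a 3-coloring of K_{79} with no monochromatic K_7; hence R_3(7) > 79.

E[X] = 2898753715/3486784401 ≈ 0.8313544; E[X] < 1, so R_3(7) > 79.


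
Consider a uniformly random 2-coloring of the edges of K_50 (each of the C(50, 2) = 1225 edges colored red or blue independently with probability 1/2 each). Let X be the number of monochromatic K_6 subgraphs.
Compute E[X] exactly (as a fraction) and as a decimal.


Let X = Σ_S X_S over the C(50, 6) = 15890700 subsets S of size 6, where X_S = 1 if the K_6 on S is monochromatic.
For a fixed S, the K_6 on S has C(6, 2) = 15 edges. P[all 15 edges red] = (1/2)^15, and likewise for blue, so P[monochromatic] = 2·(1/2)^15 = 2^{1 − 15} = 1/16384.
Summing: E[X] = C(50, 6) · 2^{1 − 15} = 15890700 · 1/16384 = 3972675/4096.
Numerically: E[X] ≈ 969.89136.

E[X] = C(50,6)·2^(1−C(6,2)) = 3972675/4096 ≈ 969.89136.


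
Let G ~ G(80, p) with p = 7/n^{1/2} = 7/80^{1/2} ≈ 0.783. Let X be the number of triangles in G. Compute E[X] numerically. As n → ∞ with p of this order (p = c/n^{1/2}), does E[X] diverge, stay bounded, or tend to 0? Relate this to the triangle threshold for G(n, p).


Number of potential triangles: C(80, 3) = 82160.
Each occurs with probability p³ ≈ (0.783)³ ≈ 4.79357e-01.
By linearity: E[X] = C(80, 3)·p³ ≈ 82160 · 4.79357e-01 ≈ 39383.977.
Since α = 1/2 < 1, p = c/n^{1/2} ≫ 1/n is above the triangle threshold p ~ 1/n. Asymptotically E[X] ~ (c³/6)·n^{3(1−α)} = (7³/6)·n^{1.5} → ∞; triangles are abundant w.h.p.

E[X] ≈ 39383.977; in regime p = Θ(1/n^{1/2}) E[X] diverges (above the triangle threshold p ~ 1/n).


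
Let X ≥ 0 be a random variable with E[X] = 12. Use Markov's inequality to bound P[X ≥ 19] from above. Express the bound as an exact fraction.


μ = E[X] = 12, a = 19.
Markov: P[X ≥ 19] ≤ μ/a = (12)/19 = 12/19.
Numerically: ≈ 0.632.
(Since a = 19 > μ = 12.000, the bound 12/19 is < 1 and informative.)

P[X ≥ 19] ≤ 12/19 ≈ 0.632.


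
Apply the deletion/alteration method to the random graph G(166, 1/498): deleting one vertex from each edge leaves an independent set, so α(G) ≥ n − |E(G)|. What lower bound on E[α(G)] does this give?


E[|E(G)|] = C(166, 2)·p = 13695 · (1/498) = 55/2.
E[α(G)] ≥ n − E[|E(G)|] = 166 − 55/2 = 277/2.
Numerically: ≈ 138.500000.
(This is only a lower bound; the true E[α(G)] may be larger.)

E[α(G)] ≥ 277/2 ≈ 138.500000.


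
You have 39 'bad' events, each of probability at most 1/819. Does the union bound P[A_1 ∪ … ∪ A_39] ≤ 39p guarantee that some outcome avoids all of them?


Union bound: P[∪_{i=1}^{39} A_i] ≤ Σ_i P[A_i] ≤ 39·p = 39·(1/819) = 1/21.
Numerically: 1/21 ≈ 0.0476.
Is 1/21 < 1? YES.
Since P[∪ A_i] ≤ 1/21 < 1, the complement has P[∩ A_i^c] ≥ 1 − 1/21 = 20/21 > 0, so some outcome avoids every A_i.

39·p = 1/21 ≈ 0.0476; existence CERTIFIED by the union bound.


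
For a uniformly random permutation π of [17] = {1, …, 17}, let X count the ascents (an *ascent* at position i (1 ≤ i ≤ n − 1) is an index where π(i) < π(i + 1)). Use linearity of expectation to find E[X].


Write X = Σ X_I over i = 1, …, 16, with X_I the indicator of one ascent.
There are 16 indicators.
For each fixed i, the pair (π(i), π(i+1)) is a uniformly random ordered pair of distinct values from {1, …, 17}; by symmetry P[π(i) < π(i+1)] = 1/2.
By linearity: E[X] = 16 · (1/2) = (17 − 1) · (1/2) = 8 ≈ 8.0000.

E[X] = 8 = 8.0000.


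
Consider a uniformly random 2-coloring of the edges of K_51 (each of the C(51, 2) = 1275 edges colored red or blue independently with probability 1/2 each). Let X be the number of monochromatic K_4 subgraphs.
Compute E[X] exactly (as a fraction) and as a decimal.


Let X = Σ_S X_S over the C(51, 4) = 249900 subsets S of size 4, where X_S = 1 if the K_4 on S is monochromatic.
For a fixed S, the K_4 on S has C(4, 2) = 6 edges. P[all 6 edges red] = (1/2)^6, and likewise for blue, so P[monochromatic] = 2·(1/2)^6 = 2^{1 − 6} = 1/32.
Summing: E[X] = C(51, 4) · 2^{1 − 6} = 249900 · 1/32 = 62475/8.
Numerically: E[X] ≈ 7809.37500.

E[X] = C(51,4)·2^(1−C(4,2)) = 62475/8 ≈ 7809.37500.


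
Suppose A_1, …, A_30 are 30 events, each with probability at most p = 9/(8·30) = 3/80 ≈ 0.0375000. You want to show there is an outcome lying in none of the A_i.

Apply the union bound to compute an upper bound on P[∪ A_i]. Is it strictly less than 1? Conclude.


Union bound: P[∪_{i=1}^{30} A_i] ≤ Σ_i P[A_i] ≤ 30·p = 30·(3/80) = 9/8.
Numerically: 9/8 ≈ 1.1250000.
Is 9/8 < 1? NO.
Since the bound 9/8 is ≥ 1, the union bound is uninformative here; it does NOT by itself certify existence.

30·p = 9/8 ≈ 1.1250000; existence NOT certified by the union bound.


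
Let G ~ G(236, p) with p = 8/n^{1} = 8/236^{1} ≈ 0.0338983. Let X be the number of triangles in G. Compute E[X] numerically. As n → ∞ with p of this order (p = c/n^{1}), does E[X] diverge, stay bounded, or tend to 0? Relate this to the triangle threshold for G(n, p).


Number of potential triangles: C(236, 3) = 2162940.
Each occurs with probability p³ ≈ (0.0338983)³ ≈ 3.89523759e-05.
By linearity: E[X] = C(236, 3)·p³ ≈ 2162940 · 3.89523759e-05 ≈ 84.251652.
Here α = 1, so p = 8/n is exactly at the triangle threshold p ~ 1/n. Asymptotically E[X] → c³/6 = 8³/6 = 256/3 ≈ 85.333333, a bounded constant. In this regime the triangle count is asymptotically Poisson(c³/6).

E[X] ≈ 84.251652; in regime p = Θ(1/n^{1}) E[X] stays bounded (at the triangle threshold p ~ 1/n).


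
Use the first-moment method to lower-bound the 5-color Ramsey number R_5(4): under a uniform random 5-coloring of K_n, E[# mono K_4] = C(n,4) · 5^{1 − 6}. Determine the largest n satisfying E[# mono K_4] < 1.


We need C(n, 4) · 5^{1 − 6} < 1, i.e. C(n, 4) < 5^{6 − 1} = 3125.
Check values of n near the boundary:
  n = 13: C(13, 4) = 715; 715 < 3125? YES
  n = 14: C(14, 4) = 1001; 1001 < 3125? YES
  n = 15: C(15, 4) = 1365; 1365 < 3125? YES
  n = 16: C(16, 4) = 1820; 1820 < 3125? YES
  n = 17: C(17, 4) = 2380; 2380 < 3125? YES
  n = 18: C(18, 4) = 3060; 3060 < 3125? YES
  n = 19: C(19, 4) = 3876; 3876 < 3125? NO
  n = 20: C(20, 4) = 4845; 4845 < 3125? NO
  n = 21: C(21, 4) = 5985; 5985 < 3125? NO
The largest n with C(n, 4) < 3125 is n = 18 (where E[X] = 612/625 ≈ 0.979). Hence R_5(4) > 18, i.e. R_5(4) ≥ 19.

Largest n = 18; hence R_5(4) > 18.


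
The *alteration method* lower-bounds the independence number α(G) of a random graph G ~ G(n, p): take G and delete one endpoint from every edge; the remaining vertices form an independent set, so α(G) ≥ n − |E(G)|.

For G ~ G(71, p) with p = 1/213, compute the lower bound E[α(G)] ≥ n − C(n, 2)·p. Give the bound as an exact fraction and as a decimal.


E[|E(G)|] = C(71, 2)·p = 2485 · (1/213) = 35/3.
E[α(G)] ≥ n − E[|E(G)|] = 71 − 35/3 = 178/3.
Numerically: ≈ 59.3333.
(This is only a lower bound; the true E[α(G)] may be larger.)

E[α(G)] ≥ 178/3 ≈ 59.3333.


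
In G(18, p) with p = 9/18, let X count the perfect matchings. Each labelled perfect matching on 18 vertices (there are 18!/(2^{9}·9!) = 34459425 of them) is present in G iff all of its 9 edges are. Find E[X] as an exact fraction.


K_18 has 18!/(2^{9}·9!) = 34459425 labelled perfect matchings.
For each such perfect matching H, let X_H = 1 if all 9 edges of H are present in G. Then P[X_H = 1] = p^{9} = (1/2)^{9} = 1/512.
By linearity: E[X] = Σ_H E[X_H] = 34459425 · p^{9} = 34459425 · 1/512 = 34459425/512.
Numerically: E[X] ≈ 6.73e+04.

E[X] = 34459425 · (1/2)^{9} = 34459425/512 ≈ 6.73e+04.


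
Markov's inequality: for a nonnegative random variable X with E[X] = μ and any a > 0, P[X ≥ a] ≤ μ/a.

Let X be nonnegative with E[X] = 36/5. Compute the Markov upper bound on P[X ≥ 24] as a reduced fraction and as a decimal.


μ = E[X] = 36/5, a = 24.
Markov: P[X ≥ 24] ≤ μ/a = (36/5)/24 = 3/10.
Numerically: ≈ 0.300.
(Since a = 24 > μ = 7.200, the bound 3/10 is < 1 and informative.)

P[X ≥ 24] ≤ 3/10 ≈ 0.300.


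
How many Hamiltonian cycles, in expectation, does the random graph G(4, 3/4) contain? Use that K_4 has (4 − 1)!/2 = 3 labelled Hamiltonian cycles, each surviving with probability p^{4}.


K_4 has (4 − 1)!/2 = 3 labelled Hamiltonian cycles.
For each such Hamiltonian cycle H, let X_H = 1 if all 4 edges of H are present in G. Then P[X_H = 1] = p^{4} = (3/4)^{4} = 81/256.
Summing the indicators: E[X] = Σ_H E[X_H] = 3 · p^{4} = 3 · 81/256 = 243/256.
Numerically: E[X] ≈ 0.9492.

E[X] = 3 · (3/4)^{4} = 243/256 ≈ 0.9492.


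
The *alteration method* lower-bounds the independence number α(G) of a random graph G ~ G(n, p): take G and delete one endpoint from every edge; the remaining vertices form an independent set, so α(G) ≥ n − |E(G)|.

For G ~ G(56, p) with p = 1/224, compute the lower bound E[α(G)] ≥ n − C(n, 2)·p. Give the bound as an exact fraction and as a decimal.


E[|E(G)|] = C(56, 2)·p = 1540 · (1/224) = 55/8.
E[α(G)] ≥ n − E[|E(G)|] = 56 − 55/8 = 393/8.
Numerically: ≈ 49.125000.
(This is only a lower bound; the true E[α(G)] may be larger.)

E[α(G)] ≥ 393/8 ≈ 49.125000.


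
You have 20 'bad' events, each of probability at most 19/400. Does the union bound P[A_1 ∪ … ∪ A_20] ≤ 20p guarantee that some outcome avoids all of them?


Union bound: P[∪_{i=1}^{20} A_i] ≤ Σ_i P[A_i] ≤ 20·p = 20·(19/400) = 19/20.
Numerically: 19/20 ≈ 0.950000.
Is 19/20 < 1? YES.
Since P[∪ A_i] ≤ 19/20 < 1, the complement has P[∩ A_i^c] ≥ 1 − 19/20 = 1/20 > 0, so some outcome avoids every A_i.

20·p = 19/20 ≈ 0.950000; existence CERTIFIED by the union bound.


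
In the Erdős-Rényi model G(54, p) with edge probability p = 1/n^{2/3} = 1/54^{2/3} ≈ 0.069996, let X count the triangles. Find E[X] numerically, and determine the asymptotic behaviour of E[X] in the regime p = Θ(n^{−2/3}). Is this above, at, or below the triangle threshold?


Number of potential triangles: C(54, 3) = 24804.
Each occurs with probability p³ ≈ (0.069996)³ ≈ 3.4293553e-04.
By linearity: E[X] = C(54, 3)·p³ ≈ 24804 · 3.4293553e-04 ≈ 8.50617.
Since α = 2/3 < 1, p = c/n^{2/3} ≫ 1/n is above the triangle threshold p ~ 1/n. Asymptotically E[X] ~ (c³/6)·n^{3(1−α)} = (1³/6)·n^{1} → ∞; triangles are abundant w.h.p.

E[X] ≈ 8.50617; in regime p = Θ(1/n^{2/3}) E[X] diverges (above the triangle threshold p ~ 1/n).


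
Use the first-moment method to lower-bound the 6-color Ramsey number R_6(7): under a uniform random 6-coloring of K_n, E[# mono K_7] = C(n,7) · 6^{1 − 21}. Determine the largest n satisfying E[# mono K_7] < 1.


We need C(n, 7) · 6^{1 − 21} < 1, i.e. C(n, 7) < 6^{21 − 1} = 3656158440062976.
Check values of n near the boundary:
  n = 565: C(565, 7) = 3513212521235560; 3513212521235560 < 3656158440062976? YES
  n = 566: C(566, 7) = 3557206237959440; 3557206237959440 < 3656158440062976? YES
  n = 567: C(567, 7) = 3601671315933933; 3601671315933933 < 3656158440062976? YES
  n = 568: C(568, 7) = 3646611956239704; 3646611956239704 < 3656158440062976? YES
  n = 569: C(569, 7) = 3692032389858348; 3692032389858348 < 3656158440062976? NO
The largest n with C(n, 7) < 3656158440062976 is n = 568 (where E[X] = 16882462760369/16926659444736 ≈ 0.99739). Hence R_6(7) > 568, i.e. R_6(7) ≥ 569.

Largest n = 568; hence R_6(7) > 568.


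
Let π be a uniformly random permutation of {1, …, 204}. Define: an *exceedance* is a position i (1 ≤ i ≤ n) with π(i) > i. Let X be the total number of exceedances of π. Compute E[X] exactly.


Write X = Σ_{i=1}^{204} X_i, where X_i = 1_{π(i) > i}.
For each fixed i, π(i) is uniform over {1, …, 204} (marginal of a uniform permutation), so P[π(i) > i] = (n − i)/n. Summing: Σ_{i=1}^{204} (n − i)/n = (0 + 1 + … + 203)/204 = 204(204 − 1)/(2·204) = (204 − 1)/2.
Hence E[X] = Σ_{i=1}^{204} (204 − i)/204 = 203/2 ≈ 101.500000.

E[X] = 203/2 = 101.500000.


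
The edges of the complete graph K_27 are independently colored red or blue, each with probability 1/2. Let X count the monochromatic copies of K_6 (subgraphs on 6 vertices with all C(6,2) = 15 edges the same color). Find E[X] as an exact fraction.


Let X = Σ_S X_S over the C(27, 6) = 296010 subsets S of size 6, where X_S = 1 if the K_6 on S is monochromatic.
For a fixed S, the K_6 on S has C(6, 2) = 15 edges. P[all 15 edges red] = (1/2)^15, and likewise for blue, so P[monochromatic] = 2·(1/2)^15 = 2^{1 − 15} = 1/16384.
Summing: E[X] = C(27, 6) · 2^{1 − 15} = 296010 · 1/16384 = 148005/8192.
Numerically: E[X] ≈ 18.067.

E[X] = C(27,6)·2^(1−C(6,2)) = 148005/8192 ≈ 18.067.


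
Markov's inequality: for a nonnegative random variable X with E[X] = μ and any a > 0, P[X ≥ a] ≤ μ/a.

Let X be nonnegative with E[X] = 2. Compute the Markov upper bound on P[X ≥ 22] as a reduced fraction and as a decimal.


μ = E[X] = 2, a = 22.
Markov: P[X ≥ 22] ≤ μ/a = (2)/22 = 1/11.
Numerically: ≈ 0.091.
(Since a = 22 > μ = 2.000, the bound 1/11 is < 1 and informative.)

P[X ≥ 22] ≤ 1/11 ≈ 0.091.


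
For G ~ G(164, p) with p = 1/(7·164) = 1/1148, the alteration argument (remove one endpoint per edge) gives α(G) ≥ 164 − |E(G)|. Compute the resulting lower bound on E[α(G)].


E[|E(G)|] = C(164, 2)·p = 13366 · (1/1148) = 163/14.
E[α(G)] ≥ n − E[|E(G)|] = 164 − 163/14 = 2133/14.
Numerically: ≈ 152.357.
(This is only a lower bound; the true E[α(G)] may be larger.)

E[α(G)] ≥ 2133/14 ≈ 152.357.


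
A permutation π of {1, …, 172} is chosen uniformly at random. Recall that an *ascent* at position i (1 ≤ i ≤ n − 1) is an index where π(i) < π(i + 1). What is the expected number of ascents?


Write X = Σ X_I over i = 1, …, 171, with X_I the indicator of one ascent.
There are 171 indicators.
For each fixed i, the pair (π(i), π(i+1)) is a uniformly random ordered pair of distinct values from {1, …, 172}; by symmetry P[π(i) < π(i+1)] = 1/2.
By linearity: E[X] = 171 · (1/2) = (172 − 1) · (1/2) = 171/2 ≈ 85.500.

E[X] = 171/2 = 85.500.


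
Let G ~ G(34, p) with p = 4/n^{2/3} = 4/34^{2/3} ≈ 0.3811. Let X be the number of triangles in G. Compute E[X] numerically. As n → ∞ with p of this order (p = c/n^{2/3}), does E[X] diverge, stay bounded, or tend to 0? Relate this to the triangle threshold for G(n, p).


Number of potential triangles: C(34, 3) = 5984.
Each occurs with probability p³ ≈ (0.3811)³ ≈ 5.536332e-02.
By linearity: E[X] = C(34, 3)·p³ ≈ 5984 · 5.536332e-02 ≈ 331.2941.
Since α = 2/3 < 1, p = c/n^{2/3} ≫ 1/n is above the triangle threshold p ~ 1/n. Asymptotically E[X] ~ (c³/6)·n^{3(1−α)} = (4³/6)·n^{1} → ∞; triangles are abundant w.h.p.

E[X] ≈ 331.2941; in regime p = Θ(1/n^{2/3}) E[X] diverges (above the triangle threshold p ~ 1/n).


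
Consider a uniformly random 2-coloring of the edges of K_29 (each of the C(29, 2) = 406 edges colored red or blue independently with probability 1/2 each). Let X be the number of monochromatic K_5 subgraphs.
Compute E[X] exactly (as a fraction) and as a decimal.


Let X = Σ_S X_S over the C(29, 5) = 118755 subsets S of size 5, where X_S = 1 if the K_5 on S is monochromatic.
For a fixed S, the K_5 on S has C(5, 2) = 10 edges. P[all 10 edges red] = (1/2)^10, and likewise for blue, so P[monochromatic] = 2·(1/2)^10 = 2^{1 − 10} = 1/512.
By linearity of expectation: E[X] = C(29, 5) · 2^{1 − 10} = 118755 · 1/512 = 118755/512.
Numerically: E[X] ≈ 231.943.

E[X] = C(29,5)·2^(1−C(5,2)) = 118755/512 ≈ 231.943.


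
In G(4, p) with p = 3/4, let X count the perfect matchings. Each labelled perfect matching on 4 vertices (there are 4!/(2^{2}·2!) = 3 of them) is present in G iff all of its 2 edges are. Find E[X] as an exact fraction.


K_4 has 4!/(2^{2}·2!) = 3 labelled perfect matchings.
For each such perfect matching H, let X_H = 1 if all 2 edges of H are present in G. Then P[X_H = 1] = p^{2} = (3/4)^{2} = 9/16.
By linearity: E[X] = Σ_H E[X_H] = 3 · p^{2} = 3 · 9/16 = 27/16.
Numerically: E[X] ≈ 1.69.

E[X] = 3 · (3/4)^{2} = 27/16 ≈ 1.69.


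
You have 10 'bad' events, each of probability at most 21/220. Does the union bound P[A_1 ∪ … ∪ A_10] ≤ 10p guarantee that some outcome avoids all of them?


Union bound: P[∪_{i=1}^{10} A_i] ≤ Σ_i P[A_i] ≤ 10·p = 10·(21/220) = 21/22.
Numerically: 21/22 ≈ 0.95455.
Is 21/22 < 1? YES.
Since P[∪ A_i] ≤ 21/22 < 1, the complement has P[∩ A_i^c] ≥ 1 − 21/22 = 1/22 > 0, so some outcome avoids every A_i.

10·p = 21/22 ≈ 0.95455; existence CERTIFIED by the union bound.


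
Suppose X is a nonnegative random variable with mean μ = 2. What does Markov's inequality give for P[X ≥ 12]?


μ = E[X] = 2, a = 12.
Markov: P[X ≥ 12] ≤ μ/a = (2)/12 = 1/6.
Numerically: ≈ 0.16667.
(Since a = 12 > μ = 2.00000, the bound 1/6 is < 1 and informative.)

P[X ≥ 12] ≤ 1/6 ≈ 0.16667.


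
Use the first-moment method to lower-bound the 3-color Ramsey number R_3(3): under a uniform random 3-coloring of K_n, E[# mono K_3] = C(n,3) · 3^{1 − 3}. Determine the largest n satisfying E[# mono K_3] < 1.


We need C(n, 3) · 3^{1 − 3} < 1, i.e. C(n, 3) < 3^{3 − 1} = 9.
Check values of n near the boundary:
  n = 3: C(3, 3) = 1; 1 < 9? YES
  n = 4: C(4, 3) = 4; 4 < 9? YES
  n = 5: C(5, 3) = 10; 10 < 9? NO
  n = 6: C(6, 3) = 20; 20 < 9? NO
  n = 7: C(7, 3) = 35; 35 < 9? NO
The largest n with C(n, 3) < 9 is n = 4 (where E[X] = 4/9 ≈ 0.444444). Hence R_3(3) > 4, i.e. R_3(3) ≥ 5.

Largest n = 4; hence R_3(3) > 4.


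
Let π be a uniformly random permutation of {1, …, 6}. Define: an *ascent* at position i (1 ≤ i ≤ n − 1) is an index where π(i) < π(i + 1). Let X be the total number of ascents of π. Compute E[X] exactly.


Write X = Σ X_I over i = 1, …, 5, with X_I the indicator of one ascent.
There are 5 indicators.
For each fixed i, the pair (π(i), π(i+1)) is a uniformly random ordered pair of distinct values from {1, …, 6}; by symmetry P[π(i) < π(i+1)] = 1/2.
By linearity: E[X] = 5 · (1/2) = (6 − 1) · (1/2) = 5/2 ≈ 2.500000.

E[X] = 5/2 = 2.500000.


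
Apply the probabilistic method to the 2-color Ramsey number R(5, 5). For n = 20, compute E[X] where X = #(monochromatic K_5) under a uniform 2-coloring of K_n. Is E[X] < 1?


E[X] = C(20, 5) · 2^{1 − 10} = 15504 · 2^{−9} = 15504/512.
As a reduced fraction: E[X] = 969/32 ≈ 30.281.
Is E[X] < 1? NO.
Since E[X] ≥ 1, the first-moment bound is inconclusive at n = 20; it does NOT by itself certify R(5, 5) > 20.

E[X] = 969/32 ≈ 30.281; E[X] ≥ 1; first-moment method inconclusive here.


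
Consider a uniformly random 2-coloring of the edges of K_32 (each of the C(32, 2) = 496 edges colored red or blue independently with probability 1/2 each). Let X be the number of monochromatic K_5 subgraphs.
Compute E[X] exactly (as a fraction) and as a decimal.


Let X = Σ_S X_S over the C(32, 5) = 201376 subsets S of size 5, where X_S = 1 if the K_5 on S is monochromatic.
For a fixed S, the K_5 on S has C(5, 2) = 10 edges. P[all 10 edges red] = (1/2)^10, and likewise for blue, so P[monochromatic] = 2·(1/2)^10 = 2^{1 − 10} = 1/512.
Summing: E[X] = C(32, 5) · 2^{1 − 10} = 201376 · 1/512 = 6293/16.
Numerically: E[X] ≈ 393.312.

E[X] = C(32,5)·2^(1−C(5,2)) = 6293/16 ≈ 393.312.


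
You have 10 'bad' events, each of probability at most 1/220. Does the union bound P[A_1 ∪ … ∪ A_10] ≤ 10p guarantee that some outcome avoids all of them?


Union bound: P[∪_{i=1}^{10} A_i] ≤ Σ_i P[A_i] ≤ 10·p = 10·(1/220) = 1/22.
Numerically: 1/22 ≈ 0.045455.
Is 1/22 < 1? YES.
Since P[∪ A_i] ≤ 1/22 < 1, the complement has P[∩ A_i^c] ≥ 1 − 1/22 = 21/22 > 0, so some outcome avoids every A_i.

10·p = 1/22 ≈ 0.045455; existence CERTIFIED by the union bound.


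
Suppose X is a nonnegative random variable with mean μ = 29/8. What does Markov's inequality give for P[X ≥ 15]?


μ = E[X] = 29/8, a = 15.
Markov: P[X ≥ 15] ≤ μ/a = (29/8)/15 = 29/120.
Numerically: ≈ 0.2417.
(Since a = 15 > μ = 3.6250, the bound 29/120 is < 1 and informative.)

P[X ≥ 15] ≤ 29/120 ≈ 0.2417.


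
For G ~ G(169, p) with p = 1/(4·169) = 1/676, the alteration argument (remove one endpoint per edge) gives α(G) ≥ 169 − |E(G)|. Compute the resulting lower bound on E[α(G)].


E[|E(G)|] = C(169, 2)·p = 14196 · (1/676) = 21.
E[α(G)] ≥ n − E[|E(G)|] = 169 − 21 = 148.
Numerically: ≈ 148.00000.
(This is only a lower bound; the true E[α(G)] may be larger.)

E[α(G)] ≥ 148 ≈ 148.00000.


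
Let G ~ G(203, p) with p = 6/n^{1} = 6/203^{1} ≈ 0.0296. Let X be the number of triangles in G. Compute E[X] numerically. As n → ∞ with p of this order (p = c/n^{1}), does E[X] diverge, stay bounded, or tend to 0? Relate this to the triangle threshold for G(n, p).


Number of potential triangles: C(203, 3) = 1373701.
Each occurs with probability p³ ≈ (0.0296)³ ≈ 2.58206e-05.
By linearity: E[X] = C(203, 3)·p³ ≈ 1373701 · 2.58206e-05 ≈ 35.470.
Here α = 1, so p = 6/n is exactly at the triangle threshold p ~ 1/n. Asymptotically E[X] → c³/6 = 6³/6 = 36 ≈ 36.000, a bounded constant. In this regime the triangle count is asymptotically Poisson(c³/6).

E[X] ≈ 35.470; in regime p = Θ(1/n^{1}) E[X] stays bounded (at the triangle threshold p ~ 1/n).


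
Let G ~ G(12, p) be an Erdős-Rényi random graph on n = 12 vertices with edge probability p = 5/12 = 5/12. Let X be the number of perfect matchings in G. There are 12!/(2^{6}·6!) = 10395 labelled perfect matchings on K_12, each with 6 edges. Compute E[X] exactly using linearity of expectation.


K_12 has 12!/(2^{6}·6!) = 10395 labelled perfect matchings.
For each such perfect matching H, let X_H = 1 if all 6 edges of H are present in G. Then P[X_H = 1] = p^{6} = (5/12)^{6} = 15625/2985984.
Summing the indicators: E[X] = Σ_H E[X_H] = 10395 · p^{6} = 10395 · 15625/2985984 = 6015625/110592.
Numerically: E[X] ≈ 54.39.

E[X] = 10395 · (5/12)^{6} = 6015625/110592 ≈ 54.39.


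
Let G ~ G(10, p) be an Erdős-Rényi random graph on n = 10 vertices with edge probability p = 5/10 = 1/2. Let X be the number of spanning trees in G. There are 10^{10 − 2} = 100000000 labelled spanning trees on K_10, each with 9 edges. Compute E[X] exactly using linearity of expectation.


K_10 has 10^{10 − 2} = 100000000 labelled spanning trees.
For each such spanning tree H, let X_H = 1 if all 9 edges of H are present in G. Then P[X_H = 1] = p^{9} = (1/2)^{9} = 1/512.
Summing the indicators: E[X] = Σ_H E[X_H] = 100000000 · p^{9} = 100000000 · 1/512 = 390625/2.
Numerically: E[X] ≈ 195312.

E[X] = 100000000 · (1/2)^{9} = 390625/2 ≈ 195312.


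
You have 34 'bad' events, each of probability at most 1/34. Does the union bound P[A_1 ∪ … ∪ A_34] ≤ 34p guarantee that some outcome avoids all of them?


Union bound: P[∪_{i=1}^{34} A_i] ≤ Σ_i P[A_i] ≤ 34·p = 34·(1/34) = 1.
Numerically: 1 ≈ 1.000.
Is 1 < 1? NO.
Since the bound 1 is ≥ 1, the union bound is uninformative here; it does NOT by itself certify existence.

34·p = 1 ≈ 1.000; existence NOT certified by the union bound.


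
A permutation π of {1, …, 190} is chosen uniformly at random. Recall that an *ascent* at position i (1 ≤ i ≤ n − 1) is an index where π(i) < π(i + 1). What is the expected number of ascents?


Write X = Σ X_I over i = 1, …, 189, with X_I the indicator of one ascent.
There are 189 indicators.
For each fixed i, the pair (π(i), π(i+1)) is a uniformly random ordered pair of distinct values from {1, …, 190}; by symmetry P[π(i) < π(i+1)] = 1/2.
By linearity: E[X] = 189 · (1/2) = (190 − 1) · (1/2) = 189/2 ≈ 94.50000.

E[X] = 189/2 = 94.50000.


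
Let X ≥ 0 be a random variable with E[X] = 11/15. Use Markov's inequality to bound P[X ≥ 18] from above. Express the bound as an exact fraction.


μ = E[X] = 11/15, a = 18.
Markov: P[X ≥ 18] ≤ μ/a = (11/15)/18 = 11/270.
Numerically: ≈ 0.041.
(Since a = 18 > μ = 0.733, the bound 11/270 is < 1 and informative.)

P[X ≥ 18] ≤ 11/270 ≈ 0.041.


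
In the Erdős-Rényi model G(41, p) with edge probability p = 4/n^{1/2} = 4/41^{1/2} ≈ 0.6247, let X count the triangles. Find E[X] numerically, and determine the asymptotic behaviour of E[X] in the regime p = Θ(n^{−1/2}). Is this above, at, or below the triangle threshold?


Number of potential triangles: C(41, 3) = 10660.
Each occurs with probability p³ ≈ (0.6247)³ ≈ 2.437834e-01.
By linearity: E[X] = C(41, 3)·p³ ≈ 10660 · 2.437834e-01 ≈ 2598.7314.
Since α = 1/2 < 1, p = c/n^{1/2} ≫ 1/n is above the triangle threshold p ~ 1/n. Asymptotically E[X] ~ (c³/6)·n^{3(1−α)} = (4³/6)·n^{1.5} → ∞; triangles are abundant w.h.p.

E[X] ≈ 2598.7314; in regime p = Θ(1/n^{1/2}) E[X] diverges (above the triangle threshold p ~ 1/n).


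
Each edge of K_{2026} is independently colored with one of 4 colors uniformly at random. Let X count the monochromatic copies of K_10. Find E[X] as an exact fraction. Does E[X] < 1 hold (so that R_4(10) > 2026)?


E[X] = C(2026, 10) · 4^{1 − 45} = 314029205130126398094885285 · 4^{−44} = 314029205130126398094885285/309485009821345068724781056.
As a reduced fraction: E[X] = 314029205130126398094885285/309485009821345068724781056 ≈ 1.014683.
Is E[X] < 1? NO.
Since E[X] ≥ 1, the first-moment bound is inconclusive at n = 2026; it does NOT by itself certify R_4(10) > 2026.

E[X] = 314029205130126398094885285/309485009821345068724781056 ≈ 1.014683; E[X] ≥ 1; first-moment method inconclusive here.


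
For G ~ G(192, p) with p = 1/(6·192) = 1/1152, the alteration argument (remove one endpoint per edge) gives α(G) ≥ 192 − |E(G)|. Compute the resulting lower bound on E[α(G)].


E[|E(G)|] = C(192, 2)·p = 18336 · (1/1152) = 191/12.
E[α(G)] ≥ n − E[|E(G)|] = 192 − 191/12 = 2113/12.
Numerically: ≈ 176.0833.
(This is only a lower bound; the true E[α(G)] may be larger.)

E[α(G)] ≥ 2113/12 ≈ 176.0833.


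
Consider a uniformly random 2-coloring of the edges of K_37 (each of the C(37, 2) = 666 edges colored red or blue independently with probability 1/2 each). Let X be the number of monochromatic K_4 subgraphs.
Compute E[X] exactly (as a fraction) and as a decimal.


Let X = Σ_S X_S over the C(37, 4) = 66045 subsets S of size 4, where X_S = 1 if the K_4 on S is monochromatic.
For a fixed S, the K_4 on S has C(4, 2) = 6 edges. P[all 6 edges red] = (1/2)^6, and likewise for blue, so P[monochromatic] = 2·(1/2)^6 = 2^{1 − 6} = 1/32.
By linearity: E[X] = C(37, 4) · 2^{1 − 6} = 66045 · 1/32 = 66045/32.
Numerically: E[X] ≈ 2063.906250.

E[X] = C(37,4)·2^(1−C(4,2)) = 66045/32 ≈ 2063.906250.


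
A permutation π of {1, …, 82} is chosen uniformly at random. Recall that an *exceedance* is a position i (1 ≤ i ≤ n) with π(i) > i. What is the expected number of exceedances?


Write X = Σ_{i=1}^{82} X_i, where X_i = 1_{π(i) > i}.
For each fixed i, π(i) is uniform over {1, …, 82} (marginal of a uniform permutation), so P[π(i) > i] = (n − i)/n. Summing: Σ_{i=1}^{82} (n − i)/n = (0 + 1 + … + 81)/82 = 82(82 − 1)/(2·82) = (82 − 1)/2.
Hence E[X] = Σ_{i=1}^{82} (82 − i)/82 = 81/2 ≈ 40.50000.

E[X] = 81/2 = 40.50000.
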